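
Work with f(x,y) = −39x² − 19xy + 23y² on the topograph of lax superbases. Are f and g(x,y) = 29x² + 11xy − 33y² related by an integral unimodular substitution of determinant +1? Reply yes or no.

D₁ = 3949, D₂ = 3949
river cycle of f (length 44): (23, 19, -39), (-39, 59, 3), (3, 61, -19), (-19, 53, 15), (15, 37, -43), (-43, 49, 9), (9, 59, -13), (-13, 45, 37), (37, 29, -21), (-21, 55, 11), … (34 more)
river cycle of g (length 44): (-33, 55, 7), (7, 57, -25), (-25, 43, 21), (21, 41, -27), (-27, 13, 35), (35, 57, -5), (-5, 53, 57), (57, 61, -1), (-1, 61, 57), (57, 53, -5), … (34 more)
cycles differ ⇒ inequivalent

no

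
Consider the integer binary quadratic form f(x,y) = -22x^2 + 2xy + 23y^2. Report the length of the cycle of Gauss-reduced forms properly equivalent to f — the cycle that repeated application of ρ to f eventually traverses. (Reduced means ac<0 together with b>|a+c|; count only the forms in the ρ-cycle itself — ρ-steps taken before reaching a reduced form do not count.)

D = 2028, ⌊√D⌋ = 45
river: ρ → (23,44,-1)
river: ρ → (-1,44,23)
river: ρ → (23,2,-22)
river: ρ → (-22,42,3)
river: ρ → (3,42,-22)
river: ρ → (-22,2,23)
ρ-cycle length = 6 (tail of 0 descent steps not counted)

6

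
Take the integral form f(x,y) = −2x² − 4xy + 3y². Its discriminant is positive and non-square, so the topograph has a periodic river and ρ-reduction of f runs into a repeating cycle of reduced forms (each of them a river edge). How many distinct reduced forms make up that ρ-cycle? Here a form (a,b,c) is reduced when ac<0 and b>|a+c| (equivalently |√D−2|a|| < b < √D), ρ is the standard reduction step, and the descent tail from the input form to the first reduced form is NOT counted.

D = 40, ⌊√D⌋ = 6
descent: ρ → (3,4,-2)  [lands on river]
river: ρ → (-2,4,3)
river: ρ → (3,2,-3)
river: ρ → (-3,4,2)
river: ρ → (2,4,-3)
river: ρ → (-3,2,3)
ρ-cycle length = 6 (tail of 1 descent step not counted)

6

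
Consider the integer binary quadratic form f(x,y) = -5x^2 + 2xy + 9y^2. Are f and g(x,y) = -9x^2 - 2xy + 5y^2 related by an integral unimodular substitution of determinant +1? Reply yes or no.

D₁ = 184, D₂ = 184
river cycle of f (length 12): (-5, 12, 2), (2, 12, -5), (-5, 8, 6), (6, 4, -7), (-7, 10, 3), (3, 8, -10), (-10, 12, 1), (1, 12, -10), (-10, 8, 3), (3, 10, -7), … (2 more)
river cycle of g (length 12): (5, 12, -2), (-2, 12, 5), (5, 8, -6), (-6, 4, 7), (7, 10, -3), (-3, 8, 10), (10, 12, -1), (-1, 12, 10), (10, 8, -3), (-3, 10, 7), … (2 more)
cycles differ ⇒ inequivalent

no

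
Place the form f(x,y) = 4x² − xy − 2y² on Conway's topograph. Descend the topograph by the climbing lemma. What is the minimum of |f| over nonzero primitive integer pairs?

descent: ρ → (-2,5,1)  [lands on river]
river: ρ → (1,5,-2)
river: ρ → (-2,3,3)
river: ρ → (3,3,-2)
closes: descent 1, river 4
min |a| on river = 1

1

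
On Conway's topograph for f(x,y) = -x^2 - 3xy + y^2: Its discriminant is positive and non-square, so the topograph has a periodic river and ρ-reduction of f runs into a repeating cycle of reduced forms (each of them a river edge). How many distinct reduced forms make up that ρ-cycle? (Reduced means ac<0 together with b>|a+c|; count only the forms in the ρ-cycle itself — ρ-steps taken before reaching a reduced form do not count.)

D = 13, ⌊√D⌋ = 3
descent: ρ → (1,3,-1)  [lands on river]
river: ρ → (-1,3,1)
ρ-cycle length = 2 (tail of 1 descent step not counted)

2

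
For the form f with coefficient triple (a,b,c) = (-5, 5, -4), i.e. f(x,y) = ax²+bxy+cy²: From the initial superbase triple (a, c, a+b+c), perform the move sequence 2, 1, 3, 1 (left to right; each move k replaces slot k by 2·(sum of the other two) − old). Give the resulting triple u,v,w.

start (-5,-4,-4) = (f(1,0),f(0,1),f(1,1))
replace slot 2: 2·((-5)+(-4)) − (-4) = -14 → (-5,-14,-4)
replace slot 1: 2·((-14)+(-4)) − (-5) = -31 → (-31,-14,-4)
replace slot 3: 2·((-31)+(-14)) − (-4) = -86 → (-31,-14,-86)
replace slot 1: 2·((-14)+(-86)) − (-31) = -169 → (-169,-14,-86)

-169,-14,-86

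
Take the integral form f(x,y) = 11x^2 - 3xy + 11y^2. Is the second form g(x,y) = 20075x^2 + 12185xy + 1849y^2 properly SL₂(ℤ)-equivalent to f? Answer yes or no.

D₁ = -475, D₂ = -475
f: flip: (11,-3,11)→(11,3,11)
f: reduced (well bottom): (11,3,11) with a≤c, −a<b≤a
g: flip: (20075,12185,1849)→(1849,-12185,20075)
g: translate: b→-1091 (≡-12185 mod 3698), so (1849,-12185,20075)→(1849,-1091,161)
g: flip: (1849,-1091,161)→(161,1091,1849)
g: translate: b→125 (≡1091 mod 322), so (161,1091,1849)→(161,125,25)
g: flip: (161,125,25)→(25,-125,161)
g: translate: b→25 (≡-125 mod 50), so (25,-125,161)→(25,25,11)
g: flip: (25,25,11)→(11,-25,25)
g: translate: b→-3 (≡-25 mod 22), so (11,-25,25)→(11,-3,11)
g: flip: (11,-3,11)→(11,3,11)
g: reduced (well bottom): (11,3,11) with a≤c, −a<b≤a
reduced forms (11, 3, 11) vs (11, 3, 11) ⇒ equivalent

yes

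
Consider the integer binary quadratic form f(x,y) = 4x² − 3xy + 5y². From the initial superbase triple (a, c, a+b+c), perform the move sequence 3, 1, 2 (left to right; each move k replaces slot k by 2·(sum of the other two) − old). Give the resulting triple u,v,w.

start (4,5,6) = (f(1,0),f(0,1),f(1,1))
replace slot 3: 2·(4+5) − 6 = 12 → (4,5,12)
replace slot 1: 2·(5+12) − 4 = 30 → (30,5,12)
replace slot 2: 2·(30+12) − 5 = 79 → (30,79,12)

30,79,12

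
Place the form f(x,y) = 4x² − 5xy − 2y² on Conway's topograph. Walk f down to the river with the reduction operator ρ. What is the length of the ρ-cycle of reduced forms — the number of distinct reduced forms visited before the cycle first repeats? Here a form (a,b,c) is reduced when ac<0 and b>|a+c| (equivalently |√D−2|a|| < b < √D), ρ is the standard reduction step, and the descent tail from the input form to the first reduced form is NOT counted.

D = 57, ⌊√D⌋ = 7
descent: ρ → (-2,5,4)  [lands on river]
river: ρ → (4,3,-3)
river: ρ → (-3,3,4)
river: ρ → (4,5,-2)
river: ρ → (-2,7,1)
river: ρ → (1,7,-2)
ρ-cycle length = 6 (tail of 1 descent step not counted)

6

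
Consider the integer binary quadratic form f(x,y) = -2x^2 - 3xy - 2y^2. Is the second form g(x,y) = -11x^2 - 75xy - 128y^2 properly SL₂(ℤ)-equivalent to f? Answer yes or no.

D₁ = -7, D₂ = -7
f is negative-definite; reduce −f:
−f: translate: b→-1 (≡3 mod 4), so (2,3,2)→(2,-1,1)
−f: flip: (2,-1,1)→(1,1,2)
−f: reduced (well bottom): (1,1,2) with a≤c, −a<b≤a
flip sign back: reduced form of f is (-1,-1,-2)
g is negative-definite; reduce −g:
−g: translate: b→9 (≡75 mod 22), so (11,75,128)→(11,9,2)
−g: flip: (11,9,2)→(2,-9,11)
−g: translate: b→-1 (≡-9 mod 4), so (2,-9,11)→(2,-1,1)
−g: flip: (2,-1,1)→(1,1,2)
−g: reduced (well bottom): (1,1,2) with a≤c, −a<b≤a
flip sign back: reduced form of g is (-1,-1,-2)
reduced forms (-1, -1, -2) vs (-1, -1, -2) ⇒ equivalent

yes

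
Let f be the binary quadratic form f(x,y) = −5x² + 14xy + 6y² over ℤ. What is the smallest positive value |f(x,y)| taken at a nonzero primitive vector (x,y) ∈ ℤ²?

river: ρ → (6,10,-9)
river: ρ → (-9,8,7)
river: ρ → (7,6,-10)
river: ρ → (-10,14,3)
river: ρ → (3,16,-5)
river: ρ → (-5,14,6)
closes: descent 0, river 6
min |a| on river = 3

3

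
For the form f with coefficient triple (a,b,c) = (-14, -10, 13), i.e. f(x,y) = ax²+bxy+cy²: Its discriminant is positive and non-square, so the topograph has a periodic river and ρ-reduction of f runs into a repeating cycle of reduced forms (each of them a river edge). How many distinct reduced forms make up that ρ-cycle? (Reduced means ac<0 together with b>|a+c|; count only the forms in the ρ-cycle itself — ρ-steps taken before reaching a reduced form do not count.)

D = 828, ⌊√D⌋ = 28
descent: ρ → (13,10,-14)  [lands on river]
river: ρ → (-14,18,9)
river: ρ → (9,18,-14)
river: ρ → (-14,10,13)
river: ρ → (13,16,-11)
river: ρ → (-11,28,1)
river: ρ → (1,28,-11)
river: ρ → (-11,16,13)
ρ-cycle length = 8 (tail of 1 descent step not counted)

8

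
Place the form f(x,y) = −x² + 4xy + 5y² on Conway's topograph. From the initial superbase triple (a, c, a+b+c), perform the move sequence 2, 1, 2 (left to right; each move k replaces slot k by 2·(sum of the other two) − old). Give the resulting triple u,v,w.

start (-1,5,8) = (f(1,0),f(0,1),f(1,1))
replace slot 2: 2·((-1)+8) − 5 = 9 → (-1,9,8)
replace slot 1: 2·(9+8) − (-1) = 35 → (35,9,8)
replace slot 2: 2·(35+8) − 9 = 77 → (35,77,8)

35,77,8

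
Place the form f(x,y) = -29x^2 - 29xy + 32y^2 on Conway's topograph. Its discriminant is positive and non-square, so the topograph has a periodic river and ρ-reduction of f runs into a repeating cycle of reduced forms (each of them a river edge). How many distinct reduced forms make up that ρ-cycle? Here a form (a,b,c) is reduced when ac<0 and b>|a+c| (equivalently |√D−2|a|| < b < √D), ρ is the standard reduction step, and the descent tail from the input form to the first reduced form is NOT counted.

D = 4553, ⌊√D⌋ = 67
descent: ρ → (32,29,-29)  [lands on river]
river: ρ → (-29,29,32)
river: ρ → (32,35,-26)
river: ρ → (-26,17,41)
river: ρ → (41,65,-2)
river: ρ → (-2,67,8)
river: ρ → (8,61,-26)
river: ρ → (-26,43,26)
river: ρ → (26,61,-8)
river: ρ → (-8,67,2)
river: ρ → (2,65,-41)
river: ρ → (-41,17,26)
river: ρ → (26,35,-32)
river: ρ → (-32,29,29)
river: ρ → (29,29,-32)
river: ρ → (-32,35,26)
river: ρ → (26,17,-41)
river: ρ → (-41,65,2)
river: ρ → (2,67,-8)
river: ρ → (-8,61,26)
river: ρ → (26,43,-26)
river: ρ → (-26,61,8)
river: ρ → (8,67,-2)
river: ρ → (-2,65,41)
river: ρ → (41,17,-26)
river: ρ → (-26,35,32)
ρ-cycle length = 26 (tail of 1 descent step not counted)

26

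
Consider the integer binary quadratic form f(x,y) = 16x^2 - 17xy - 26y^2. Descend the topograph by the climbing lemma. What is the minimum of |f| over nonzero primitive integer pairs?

descent: ρ → (-26,17,16)  [lands on river]
river: ρ → (16,15,-27)
river: ρ → (-27,39,4)
river: ρ → (4,41,-17)
river: ρ → (-17,27,18)
river: ρ → (18,9,-26)
river: ρ → (-26,43,1)
river: ρ → (1,43,-26)
river: ρ → (-26,9,18)
river: ρ → (18,27,-17)
river: ρ → (-17,41,4)
river: ρ → (4,39,-27)
river: ρ → (-27,15,16)
river: ρ → (16,17,-26)
river: ρ → (-26,35,7)
river: ρ → (7,35,-26)
closes: descent 1, river 16
min |a| on river = 1

1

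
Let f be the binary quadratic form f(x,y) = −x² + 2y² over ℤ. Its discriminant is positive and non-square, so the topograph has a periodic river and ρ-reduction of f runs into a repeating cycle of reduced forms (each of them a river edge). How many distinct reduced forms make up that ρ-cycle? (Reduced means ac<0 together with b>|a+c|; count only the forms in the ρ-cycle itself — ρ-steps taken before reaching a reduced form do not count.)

D = 8, ⌊√D⌋ = 2
descent: ρ → (2,0,-1)
descent: ρ → (-1,2,1)  [lands on river]
river: ρ → (1,2,-1)
ρ-cycle length = 2 (tail of 2 descent steps not counted)

2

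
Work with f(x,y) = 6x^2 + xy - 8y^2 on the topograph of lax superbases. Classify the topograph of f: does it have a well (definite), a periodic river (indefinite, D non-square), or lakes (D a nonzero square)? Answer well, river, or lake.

D = b²−4ac = 1² − 4·6·(-8) = 193
D > 0 non-square ⇒ indefinite ⇒ periodic river

river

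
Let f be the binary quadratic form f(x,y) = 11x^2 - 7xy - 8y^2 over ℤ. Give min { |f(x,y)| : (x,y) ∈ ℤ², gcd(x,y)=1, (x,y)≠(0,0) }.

descent: ρ → (-8,7,11)  [lands on river]
river: ρ → (11,15,-4)
river: ρ → (-4,17,7)
river: ρ → (7,11,-10)
river: ρ → (-10,9,8)
river: ρ → (8,7,-11)
river: ρ → (-11,15,4)
river: ρ → (4,17,-7)
river: ρ → (-7,11,10)
river: ρ → (10,9,-8)
closes: descent 1, river 10
min |a| on river = 4

4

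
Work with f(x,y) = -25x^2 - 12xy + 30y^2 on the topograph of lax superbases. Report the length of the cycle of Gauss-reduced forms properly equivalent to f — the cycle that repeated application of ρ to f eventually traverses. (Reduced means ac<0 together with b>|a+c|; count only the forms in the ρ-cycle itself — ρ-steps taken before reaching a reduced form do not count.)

D = 3144, ⌊√D⌋ = 56
descent: ρ → (30,12,-25)  [lands on river]
river: ρ → (-25,38,17)
river: ρ → (17,30,-33)
river: ρ → (-33,36,14)
river: ρ → (14,48,-15)
river: ρ → (-15,42,23)
river: ρ → (23,50,-7)
river: ρ → (-7,48,30)
ρ-cycle length = 8 (tail of 1 descent step not counted)

8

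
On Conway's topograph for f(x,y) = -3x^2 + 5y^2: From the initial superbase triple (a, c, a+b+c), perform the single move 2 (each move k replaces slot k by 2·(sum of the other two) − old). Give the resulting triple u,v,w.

start (-3,5,2) = (f(1,0),f(0,1),f(1,1))
replace slot 2: 2·((-3)+2) − 5 = -7 → (-3,-7,2)

-3,-7,2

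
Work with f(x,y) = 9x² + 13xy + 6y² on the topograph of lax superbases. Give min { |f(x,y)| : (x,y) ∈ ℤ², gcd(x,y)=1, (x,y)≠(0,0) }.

translate: b→-5 (≡13 mod 18), so (9,13,6)→(9,-5,2)
flip: (9,-5,2)→(2,5,9)
translate: b→1 (≡5 mod 4), so (2,5,9)→(2,1,6)
reduced (well bottom): (2,1,6) with a≤c, −a<b≤a
well minimum = a = 2

2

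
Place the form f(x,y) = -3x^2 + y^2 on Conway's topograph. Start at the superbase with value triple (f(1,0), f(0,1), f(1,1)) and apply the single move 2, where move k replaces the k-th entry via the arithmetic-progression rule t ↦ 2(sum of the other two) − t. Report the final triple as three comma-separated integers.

start (-3,1,-2) = (f(1,0),f(0,1),f(1,1))
replace slot 2: 2·((-3)+(-2)) − 1 = -11 → (-3,-11,-2)

-3,-11,-2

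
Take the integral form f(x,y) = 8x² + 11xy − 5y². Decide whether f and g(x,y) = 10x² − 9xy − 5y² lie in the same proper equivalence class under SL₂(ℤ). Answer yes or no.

D₁ = 281, D₂ = 281
river cycle of f (length 30): (-5, 9, 10), (10, 11, -4), (-4, 13, 7), (7, 15, -2), (-2, 13, 14), (14, 15, -1), (-1, 15, 14), (14, 13, -2), (-2, 15, 7), (7, 13, -4), … (20 more)
river cycle of g (length 30): (-5, 9, 10), (10, 11, -4), (-4, 13, 7), (7, 15, -2), (-2, 13, 14), (14, 15, -1), (-1, 15, 14), (14, 13, -2), (-2, 15, 7), (7, 13, -4), … (20 more)
cycles coincide ⇒ equivalent

yes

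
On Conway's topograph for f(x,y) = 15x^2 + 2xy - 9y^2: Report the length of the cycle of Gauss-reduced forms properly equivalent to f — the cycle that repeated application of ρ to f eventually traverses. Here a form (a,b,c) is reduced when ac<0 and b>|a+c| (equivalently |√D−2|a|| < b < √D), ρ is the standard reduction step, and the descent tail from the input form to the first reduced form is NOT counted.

D = 544, ⌊√D⌋ = 23
descent: ρ → (-9,16,8)  [lands on river]
river: ρ → (8,16,-9)
river: ρ → (-9,20,4)
river: ρ → (4,20,-9)
ρ-cycle length = 4 (tail of 1 descent step not counted)

4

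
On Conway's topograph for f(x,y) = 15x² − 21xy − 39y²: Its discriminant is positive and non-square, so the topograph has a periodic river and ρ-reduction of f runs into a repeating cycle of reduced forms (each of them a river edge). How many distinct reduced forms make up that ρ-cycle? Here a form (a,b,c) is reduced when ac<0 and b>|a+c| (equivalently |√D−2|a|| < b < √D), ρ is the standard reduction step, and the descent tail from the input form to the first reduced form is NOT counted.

D = 2781, ⌊√D⌋ = 52
descent: ρ → (-39,21,15)
descent: ρ → (15,39,-21)  [lands on river]
river: ρ → (-21,45,9)
river: ρ → (9,45,-21)
river: ρ → (-21,39,15)
river: ρ → (15,51,-3)
river: ρ → (-3,51,15)
ρ-cycle length = 6 (tail of 2 descent steps not counted)

6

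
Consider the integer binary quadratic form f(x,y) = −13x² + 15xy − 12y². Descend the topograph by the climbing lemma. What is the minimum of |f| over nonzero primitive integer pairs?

translate: b→11 (≡-15 mod 26), so (13,-15,12)→(13,11,10)
flip: (13,11,10)→(10,-11,13)
translate: b→9 (≡-11 mod 20), so (10,-11,13)→(10,9,12)
reduced (well bottom): (10,9,12) with a≤c, −a<b≤a
well minimum |f| = |-10| = 10 (negative-definite)

10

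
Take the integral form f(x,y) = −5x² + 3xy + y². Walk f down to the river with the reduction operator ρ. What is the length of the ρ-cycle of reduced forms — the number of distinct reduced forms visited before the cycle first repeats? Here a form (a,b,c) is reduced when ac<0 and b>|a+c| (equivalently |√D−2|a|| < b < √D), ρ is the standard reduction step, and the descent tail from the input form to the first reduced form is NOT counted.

D = 29, ⌊√D⌋ = 5
descent: ρ → (1,5,-1)  [lands on river]
river: ρ → (-1,5,1)
ρ-cycle length = 2 (tail of 1 descent step not counted)

2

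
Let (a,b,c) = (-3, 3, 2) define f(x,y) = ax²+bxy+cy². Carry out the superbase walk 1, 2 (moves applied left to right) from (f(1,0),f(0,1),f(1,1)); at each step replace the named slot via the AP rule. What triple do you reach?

start (-3,2,2) = (f(1,0),f(0,1),f(1,1))
replace slot 1: 2·(2+2) − (-3) = 11 → (11,2,2)
replace slot 2: 2·(11+2) − 2 = 24 → (11,24,2)

11,24,2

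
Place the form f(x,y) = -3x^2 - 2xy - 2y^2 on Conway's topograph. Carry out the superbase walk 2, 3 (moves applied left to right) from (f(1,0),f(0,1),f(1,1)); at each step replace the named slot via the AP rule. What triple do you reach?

start (-3,-2,-7) = (f(1,0),f(0,1),f(1,1))
replace slot 2: 2·((-3)+(-7)) − (-2) = -18 → (-3,-18,-7)
replace slot 3: 2·((-3)+(-18)) − (-7) = -35 → (-3,-18,-35)

-3,-18,-35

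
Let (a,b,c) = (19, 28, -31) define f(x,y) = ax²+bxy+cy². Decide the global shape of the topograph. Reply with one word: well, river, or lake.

D = b²−4ac = 28² − 4·19·(-31) = 3140
D > 0 non-square ⇒ indefinite ⇒ periodic river

river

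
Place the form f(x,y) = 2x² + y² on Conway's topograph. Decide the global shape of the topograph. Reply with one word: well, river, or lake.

D = b²−4ac = 0² − 4·2·1 = -8
D < 0 ⇒ definite ⇒ every region one sign ⇒ single well

well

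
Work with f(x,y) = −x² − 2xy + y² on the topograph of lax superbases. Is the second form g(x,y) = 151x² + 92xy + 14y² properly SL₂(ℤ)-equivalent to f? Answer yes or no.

D₁ = 8, D₂ = 8
river cycle of f (length 2): (1, 2, -1), (-1, 2, 1)
river cycle of g (length 2): (1, 2, -1), (-1, 2, 1)
cycles coincide ⇒ equivalent

yes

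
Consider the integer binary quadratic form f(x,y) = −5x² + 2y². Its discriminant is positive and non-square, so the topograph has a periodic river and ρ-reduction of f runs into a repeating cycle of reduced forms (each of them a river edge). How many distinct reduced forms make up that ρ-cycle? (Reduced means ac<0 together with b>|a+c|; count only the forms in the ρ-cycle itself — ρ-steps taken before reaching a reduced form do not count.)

D = 40, ⌊√D⌋ = 6
descent: ρ → (2,4,-3)  [lands on river]
river: ρ → (-3,2,3)
river: ρ → (3,4,-2)
river: ρ → (-2,4,3)
river: ρ → (3,2,-3)
river: ρ → (-3,4,2)
ρ-cycle length = 6 (tail of 1 descent step not counted)

6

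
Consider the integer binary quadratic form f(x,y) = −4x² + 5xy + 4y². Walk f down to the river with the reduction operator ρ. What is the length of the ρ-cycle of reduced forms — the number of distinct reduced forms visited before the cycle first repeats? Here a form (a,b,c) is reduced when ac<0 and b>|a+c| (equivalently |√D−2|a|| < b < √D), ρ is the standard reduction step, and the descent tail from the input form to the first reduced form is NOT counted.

D = 89, ⌊√D⌋ = 9
river: ρ → (4,3,-5)
river: ρ → (-5,7,2)
river: ρ → (2,9,-1)
river: ρ → (-1,9,2)
river: ρ → (2,7,-5)
river: ρ → (-5,3,4)
river: ρ → (4,5,-4)
river: ρ → (-4,3,5)
river: ρ → (5,7,-2)
river: ρ → (-2,9,1)
river: ρ → (1,9,-2)
river: ρ → (-2,7,5)
river: ρ → (5,3,-4)
river: ρ → (-4,5,4)
ρ-cycle length = 14 (tail of 0 descent steps not counted)

14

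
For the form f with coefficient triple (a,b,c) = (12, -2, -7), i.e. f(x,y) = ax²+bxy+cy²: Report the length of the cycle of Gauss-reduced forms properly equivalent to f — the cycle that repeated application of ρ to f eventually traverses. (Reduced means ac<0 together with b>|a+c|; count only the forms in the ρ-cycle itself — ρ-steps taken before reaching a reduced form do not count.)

D = 340, ⌊√D⌋ = 18
descent: ρ → (-7,16,3)  [lands on river]
river: ρ → (3,14,-12)
river: ρ → (-12,10,5)
river: ρ → (5,10,-12)
river: ρ → (-12,14,3)
river: ρ → (3,16,-7)
river: ρ → (-7,12,7)
river: ρ → (7,16,-3)
river: ρ → (-3,14,12)
river: ρ → (12,10,-5)
river: ρ → (-5,10,12)
river: ρ → (12,14,-3)
river: ρ → (-3,16,7)
river: ρ → (7,12,-7)
ρ-cycle length = 14 (tail of 1 descent step not counted)

14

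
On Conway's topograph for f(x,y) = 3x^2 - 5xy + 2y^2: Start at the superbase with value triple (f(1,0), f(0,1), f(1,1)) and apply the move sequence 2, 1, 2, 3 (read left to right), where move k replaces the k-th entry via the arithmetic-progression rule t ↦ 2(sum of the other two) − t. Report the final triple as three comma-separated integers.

start (3,2,0) = (f(1,0),f(0,1),f(1,1))
replace slot 2: 2·(3+0) − 2 = 4 → (3,4,0)
replace slot 1: 2·(4+0) − 3 = 5 → (5,4,0)
replace slot 2: 2·(5+0) − 4 = 6 → (5,6,0)
replace slot 3: 2·(5+6) − 0 = 22 → (5,6,22)

5,6,22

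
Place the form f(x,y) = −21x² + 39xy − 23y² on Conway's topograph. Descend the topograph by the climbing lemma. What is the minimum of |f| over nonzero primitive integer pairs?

translate: b→3 (≡-39 mod 42), so (21,-39,23)→(21,3,5)
flip: (21,3,5)→(5,-3,21)
reduced (well bottom): (5,-3,21) with a≤c, −a<b≤a
well minimum |f| = |-5| = 5 (negative-definite)

5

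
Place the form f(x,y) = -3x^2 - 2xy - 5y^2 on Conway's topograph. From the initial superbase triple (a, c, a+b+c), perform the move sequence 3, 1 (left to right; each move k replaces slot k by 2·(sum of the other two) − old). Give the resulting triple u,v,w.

start (-3,-5,-10) = (f(1,0),f(0,1),f(1,1))
replace slot 3: 2·((-3)+(-5)) − (-10) = -6 → (-3,-5,-6)
replace slot 1: 2·((-5)+(-6)) − (-3) = -19 → (-19,-5,-6)

-19,-5,-6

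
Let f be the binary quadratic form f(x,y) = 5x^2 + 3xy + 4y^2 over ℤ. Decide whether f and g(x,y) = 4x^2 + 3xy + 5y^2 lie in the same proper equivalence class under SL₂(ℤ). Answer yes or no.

D₁ = -71, D₂ = -71
f: flip: (5,3,4)→(4,-3,5)
f: reduced (well bottom): (4,-3,5) with a≤c, −a<b≤a
g: reduced (well bottom): (4,3,5) with a≤c, −a<b≤a
reduced forms (4, -3, 5) vs (4, 3, 5) ⇒ inequivalent

no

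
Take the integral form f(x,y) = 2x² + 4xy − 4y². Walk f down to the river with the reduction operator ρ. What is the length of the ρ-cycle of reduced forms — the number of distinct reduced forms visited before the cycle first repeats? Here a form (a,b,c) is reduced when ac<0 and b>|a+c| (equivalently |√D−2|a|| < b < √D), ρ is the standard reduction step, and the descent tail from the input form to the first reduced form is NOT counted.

D = 48, ⌊√D⌋ = 6
river: ρ → (-4,4,2)
river: ρ → (2,4,-4)
ρ-cycle length = 2 (tail of 0 descent steps not counted)

2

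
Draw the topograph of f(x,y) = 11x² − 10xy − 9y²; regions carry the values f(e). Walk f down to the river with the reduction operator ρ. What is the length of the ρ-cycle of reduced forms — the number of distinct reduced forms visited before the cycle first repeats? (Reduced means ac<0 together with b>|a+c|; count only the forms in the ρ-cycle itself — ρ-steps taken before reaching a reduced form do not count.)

D = 496, ⌊√D⌋ = 22
descent: ρ → (-9,10,11)  [lands on river]
river: ρ → (11,12,-8)
river: ρ → (-8,20,3)
river: ρ → (3,22,-1)
river: ρ → (-1,22,3)
river: ρ → (3,20,-8)
river: ρ → (-8,12,11)
river: ρ → (11,10,-9)
river: ρ → (-9,8,12)
river: ρ → (12,16,-5)
river: ρ → (-5,14,15)
river: ρ → (15,16,-4)
river: ρ → (-4,16,15)
river: ρ → (15,14,-5)
river: ρ → (-5,16,12)
river: ρ → (12,8,-9)
ρ-cycle length = 16 (tail of 1 descent step not counted)

16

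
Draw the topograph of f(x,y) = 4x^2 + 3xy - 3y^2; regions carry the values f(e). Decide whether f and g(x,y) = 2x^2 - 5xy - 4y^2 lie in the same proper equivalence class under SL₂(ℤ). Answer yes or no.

D₁ = 57, D₂ = 57
river cycle of f (length 6): (-3, 3, 4), (4, 5, -2), (-2, 7, 1), (1, 7, -2), (-2, 5, 4), (4, 3, -3)
river cycle of g (length 6): (-4, 5, 2), (2, 7, -1), (-1, 7, 2), (2, 5, -4), (-4, 3, 3), (3, 3, -4)
cycles differ ⇒ inequivalent

no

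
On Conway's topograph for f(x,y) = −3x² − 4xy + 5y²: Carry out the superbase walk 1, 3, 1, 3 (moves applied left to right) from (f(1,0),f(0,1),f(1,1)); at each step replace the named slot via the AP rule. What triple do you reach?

start (-3,5,-2) = (f(1,0),f(0,1),f(1,1))
replace slot 1: 2·(5+(-2)) − (-3) = 9 → (9,5,-2)
replace slot 3: 2·(9+5) − (-2) = 30 → (9,5,30)
replace slot 1: 2·(5+30) − 9 = 61 → (61,5,30)
replace slot 3: 2·(61+5) − 30 = 102 → (61,5,102)

61,5,102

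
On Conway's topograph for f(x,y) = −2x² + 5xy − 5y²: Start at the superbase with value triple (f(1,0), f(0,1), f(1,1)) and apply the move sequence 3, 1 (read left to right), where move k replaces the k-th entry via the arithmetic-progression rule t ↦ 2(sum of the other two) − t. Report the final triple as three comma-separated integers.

start (-2,-5,-2) = (f(1,0),f(0,1),f(1,1))
replace slot 3: 2·((-2)+(-5)) − (-2) = -12 → (-2,-5,-12)
replace slot 1: 2·((-5)+(-12)) − (-2) = -32 → (-32,-5,-12)

-32,-5,-12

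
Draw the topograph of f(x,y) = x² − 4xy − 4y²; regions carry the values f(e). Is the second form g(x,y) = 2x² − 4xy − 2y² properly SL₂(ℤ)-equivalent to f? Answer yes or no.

D₁ = 32, D₂ = 32
river cycle of f (length 2): (-4, 4, 1), (1, 4, -4)
river cycle of g (length 2): (-2, 4, 2), (2, 4, -2)
cycles differ ⇒ inequivalent

no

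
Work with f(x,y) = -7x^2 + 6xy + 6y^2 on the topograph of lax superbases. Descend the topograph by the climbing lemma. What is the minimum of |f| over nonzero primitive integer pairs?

river: ρ → (6,6,-7)
river: ρ → (-7,8,5)
river: ρ → (5,12,-3)
river: ρ → (-3,12,5)
river: ρ → (5,8,-7)
river: ρ → (-7,6,6)
closes: descent 0, river 6
min |a| on river = 3

3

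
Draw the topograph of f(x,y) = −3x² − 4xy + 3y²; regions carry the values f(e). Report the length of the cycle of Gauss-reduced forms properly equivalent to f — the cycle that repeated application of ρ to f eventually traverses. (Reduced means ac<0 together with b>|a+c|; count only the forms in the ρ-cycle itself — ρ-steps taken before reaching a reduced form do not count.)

D = 52, ⌊√D⌋ = 7
descent: ρ → (3,4,-3)  [lands on river]
river: ρ → (-3,2,4)
river: ρ → (4,6,-1)
river: ρ → (-1,6,4)
river: ρ → (4,2,-3)
river: ρ → (-3,4,3)
river: ρ → (3,2,-4)
river: ρ → (-4,6,1)
river: ρ → (1,6,-4)
river: ρ → (-4,2,3)
ρ-cycle length = 10 (tail of 1 descent step not counted)

10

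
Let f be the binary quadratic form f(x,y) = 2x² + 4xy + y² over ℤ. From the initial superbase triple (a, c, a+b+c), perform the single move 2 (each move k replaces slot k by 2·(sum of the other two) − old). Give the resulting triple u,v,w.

start (2,1,7) = (f(1,0),f(0,1),f(1,1))
replace slot 2: 2·(2+7) − 1 = 17 → (2,17,7)

2,17,7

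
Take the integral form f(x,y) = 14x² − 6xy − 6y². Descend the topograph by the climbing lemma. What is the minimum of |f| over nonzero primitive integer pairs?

descent: ρ → (-6,18,2)  [lands on river]
river: ρ → (2,18,-6)
closes: descent 1, river 2
min |a| on river = 2

2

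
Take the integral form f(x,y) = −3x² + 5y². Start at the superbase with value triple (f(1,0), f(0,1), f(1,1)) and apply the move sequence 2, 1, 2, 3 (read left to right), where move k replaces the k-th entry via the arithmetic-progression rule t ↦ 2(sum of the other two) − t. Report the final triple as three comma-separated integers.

start (-3,5,2) = (f(1,0),f(0,1),f(1,1))
replace slot 2: 2·((-3)+2) − 5 = -7 → (-3,-7,2)
replace slot 1: 2·((-7)+2) − (-3) = -7 → (-7,-7,2)
replace slot 2: 2·((-7)+2) − (-7) = -3 → (-7,-3,2)
replace slot 3: 2·((-7)+(-3)) − 2 = -22 → (-7,-3,-22)

-7,-3,-22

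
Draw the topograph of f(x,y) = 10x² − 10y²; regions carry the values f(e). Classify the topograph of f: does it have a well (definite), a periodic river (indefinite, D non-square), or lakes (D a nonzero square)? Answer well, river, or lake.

D = b²−4ac = 0² − 4·10·(-10) = 400
D = 20² is a perfect square ⇒ form factors over ℤ ⇒ lakes

lake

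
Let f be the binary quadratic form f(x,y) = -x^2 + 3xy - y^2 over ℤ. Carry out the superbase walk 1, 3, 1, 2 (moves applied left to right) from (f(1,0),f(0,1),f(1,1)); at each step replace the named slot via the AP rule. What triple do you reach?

start (-1,-1,1) = (f(1,0),f(0,1),f(1,1))
replace slot 1: 2·((-1)+1) − (-1) = 1 → (1,-1,1)
replace slot 3: 2·(1+(-1)) − 1 = -1 → (1,-1,-1)
replace slot 1: 2·((-1)+(-1)) − 1 = -5 → (-5,-1,-1)
replace slot 2: 2·((-5)+(-1)) − (-1) = -11 → (-5,-11,-1)

-5,-11,-1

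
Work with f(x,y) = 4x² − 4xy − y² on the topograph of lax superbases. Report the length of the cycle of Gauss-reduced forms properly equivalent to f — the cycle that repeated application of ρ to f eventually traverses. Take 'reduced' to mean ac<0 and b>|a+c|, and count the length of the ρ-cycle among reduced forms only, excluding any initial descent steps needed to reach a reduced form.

D = 32, ⌊√D⌋ = 5
descent: ρ → (-1,4,4)  [lands on river]
river: ρ → (4,4,-1)
ρ-cycle length = 2 (tail of 1 descent step not counted)

2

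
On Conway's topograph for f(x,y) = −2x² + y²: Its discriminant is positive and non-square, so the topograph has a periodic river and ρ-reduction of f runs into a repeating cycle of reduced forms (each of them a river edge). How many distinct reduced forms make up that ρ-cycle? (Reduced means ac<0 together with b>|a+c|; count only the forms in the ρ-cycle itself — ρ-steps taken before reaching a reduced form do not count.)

D = 8, ⌊√D⌋ = 2
descent: ρ → (1,2,-1)  [lands on river]
river: ρ → (-1,2,1)
ρ-cycle length = 2 (tail of 1 descent step not counted)

2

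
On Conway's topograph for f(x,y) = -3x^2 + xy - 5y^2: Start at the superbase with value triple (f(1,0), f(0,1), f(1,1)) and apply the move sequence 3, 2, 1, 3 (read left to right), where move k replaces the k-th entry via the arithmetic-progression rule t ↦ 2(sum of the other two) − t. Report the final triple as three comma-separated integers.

start (-3,-5,-7) = (f(1,0),f(0,1),f(1,1))
replace slot 3: 2·((-3)+(-5)) − (-7) = -9 → (-3,-5,-9)
replace slot 2: 2·((-3)+(-9)) − (-5) = -19 → (-3,-19,-9)
replace slot 1: 2·((-19)+(-9)) − (-3) = -53 → (-53,-19,-9)
replace slot 3: 2·((-53)+(-19)) − (-9) = -135 → (-53,-19,-135)

-53,-19,-135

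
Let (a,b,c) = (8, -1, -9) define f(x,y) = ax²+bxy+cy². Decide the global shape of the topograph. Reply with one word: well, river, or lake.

D = b²−4ac = (-1)² − 4·8·(-9) = 289
D = 17² is a perfect square ⇒ form factors over ℤ ⇒ lakes

lake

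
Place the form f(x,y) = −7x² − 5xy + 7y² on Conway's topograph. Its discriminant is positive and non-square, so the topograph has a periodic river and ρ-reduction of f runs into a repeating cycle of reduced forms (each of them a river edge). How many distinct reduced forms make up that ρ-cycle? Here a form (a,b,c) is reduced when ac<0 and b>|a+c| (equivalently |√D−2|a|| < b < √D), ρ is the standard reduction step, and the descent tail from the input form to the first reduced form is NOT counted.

D = 221, ⌊√D⌋ = 14
descent: ρ → (7,5,-7)  [lands on river]
river: ρ → (-7,9,5)
river: ρ → (5,11,-5)
river: ρ → (-5,9,7)
ρ-cycle length = 4 (tail of 1 descent step not counted)

4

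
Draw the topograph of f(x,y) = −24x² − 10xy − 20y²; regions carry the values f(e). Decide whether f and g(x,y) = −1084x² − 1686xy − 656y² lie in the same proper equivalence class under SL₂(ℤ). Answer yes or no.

D₁ = -1820, D₂ = -1820
f is negative-definite; reduce −f:
−f: flip: (24,10,20)→(20,-10,24)
−f: reduced (well bottom): (20,-10,24) with a≤c, −a<b≤a
flip sign back: reduced form of f is (-20,10,-24)
g is negative-definite; reduce −g:
−g: translate: b→-482 (≡1686 mod 2168), so (1084,1686,656)→(1084,-482,54)
−g: flip: (1084,-482,54)→(54,482,1084)
−g: translate: b→50 (≡482 mod 108), so (54,482,1084)→(54,50,20)
−g: flip: (54,50,20)→(20,-50,54)
−g: translate: b→-10 (≡-50 mod 40), so (20,-50,54)→(20,-10,24)
−g: reduced (well bottom): (20,-10,24) with a≤c, −a<b≤a
flip sign back: reduced form of g is (-20,10,-24)
reduced forms (-20, 10, -24) vs (-20, 10, -24) ⇒ equivalent

yes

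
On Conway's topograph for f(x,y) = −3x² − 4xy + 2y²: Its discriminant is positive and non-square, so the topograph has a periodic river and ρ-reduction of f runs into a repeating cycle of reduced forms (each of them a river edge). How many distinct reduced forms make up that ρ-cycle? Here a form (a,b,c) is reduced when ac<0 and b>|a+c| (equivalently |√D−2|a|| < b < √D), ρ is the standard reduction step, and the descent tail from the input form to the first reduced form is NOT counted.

D = 40, ⌊√D⌋ = 6
descent: ρ → (2,4,-3)  [lands on river]
river: ρ → (-3,2,3)
river: ρ → (3,4,-2)
river: ρ → (-2,4,3)
river: ρ → (3,2,-3)
river: ρ → (-3,4,2)
ρ-cycle length = 6 (tail of 1 descent step not counted)

6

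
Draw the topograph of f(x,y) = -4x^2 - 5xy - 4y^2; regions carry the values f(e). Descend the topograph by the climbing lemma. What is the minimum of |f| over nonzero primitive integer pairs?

translate: b→-3 (≡5 mod 8), so (4,5,4)→(4,-3,3)
flip: (4,-3,3)→(3,3,4)
reduced (well bottom): (3,3,4) with a≤c, −a<b≤a
well minimum |f| = |-3| = 3 (negative-definite)

3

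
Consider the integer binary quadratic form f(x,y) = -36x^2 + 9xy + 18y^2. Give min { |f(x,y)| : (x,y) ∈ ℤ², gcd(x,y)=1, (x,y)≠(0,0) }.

descent: ρ → (18,27,-27)  [lands on river]
river: ρ → (-27,27,18)
river: ρ → (18,45,-9)
river: ρ → (-9,45,18)
closes: descent 1, river 4
min |a| on river = 9

9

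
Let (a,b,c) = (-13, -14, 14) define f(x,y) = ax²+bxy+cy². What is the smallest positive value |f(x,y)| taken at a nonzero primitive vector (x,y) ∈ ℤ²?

descent: ρ → (14,14,-13)  [lands on river]
river: ρ → (-13,12,15)
river: ρ → (15,18,-10)
river: ρ → (-10,22,11)
river: ρ → (11,22,-10)
river: ρ → (-10,18,15)
river: ρ → (15,12,-13)
river: ρ → (-13,14,14)
closes: descent 1, river 8
min |a| on river = 10

10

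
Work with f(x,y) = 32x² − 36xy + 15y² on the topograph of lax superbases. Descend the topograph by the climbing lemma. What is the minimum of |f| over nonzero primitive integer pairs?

translate: b→28 (≡-36 mod 64), so (32,-36,15)→(32,28,11)
flip: (32,28,11)→(11,-28,32)
translate: b→-6 (≡-28 mod 22), so (11,-28,32)→(11,-6,15)
reduced (well bottom): (11,-6,15) with a≤c, −a<b≤a
well minimum = a = 11

11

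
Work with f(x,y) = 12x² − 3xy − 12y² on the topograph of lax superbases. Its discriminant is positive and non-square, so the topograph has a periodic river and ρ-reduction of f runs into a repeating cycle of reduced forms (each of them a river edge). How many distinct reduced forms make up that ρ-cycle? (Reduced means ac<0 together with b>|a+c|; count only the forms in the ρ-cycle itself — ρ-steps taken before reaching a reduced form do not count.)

D = 585, ⌊√D⌋ = 24
descent: ρ → (-12,3,12)  [lands on river]
river: ρ → (12,21,-3)
river: ρ → (-3,21,12)
river: ρ → (12,3,-12)
river: ρ → (-12,21,3)
river: ρ → (3,21,-12)
ρ-cycle length = 6 (tail of 1 descent step not counted)

6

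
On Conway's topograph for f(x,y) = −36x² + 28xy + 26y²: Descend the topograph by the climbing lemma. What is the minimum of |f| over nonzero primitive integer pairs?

river: ρ → (26,24,-38)
river: ρ → (-38,52,12)
river: ρ → (12,44,-54)
river: ρ → (-54,64,2)
river: ρ → (2,64,-54)
river: ρ → (-54,44,12)
river: ρ → (12,52,-38)
river: ρ → (-38,24,26)
river: ρ → (26,28,-36)
river: ρ → (-36,44,18)
river: ρ → (18,64,-6)
river: ρ → (-6,56,58)
river: ρ → (58,60,-4)
river: ρ → (-4,60,58)
river: ρ → (58,56,-6)
river: ρ → (-6,64,18)
river: ρ → (18,44,-36)
river: ρ → (-36,28,26)
closes: descent 0, river 18
min |a| on river = 2

2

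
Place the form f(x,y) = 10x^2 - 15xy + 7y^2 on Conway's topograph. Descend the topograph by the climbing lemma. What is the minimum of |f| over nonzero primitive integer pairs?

translate: b→5 (≡-15 mod 20), so (10,-15,7)→(10,5,2)
flip: (10,5,2)→(2,-5,10)
translate: b→-1 (≡-5 mod 4), so (2,-5,10)→(2,-1,7)
reduced (well bottom): (2,-1,7) with a≤c, −a<b≤a
well minimum = a = 2

2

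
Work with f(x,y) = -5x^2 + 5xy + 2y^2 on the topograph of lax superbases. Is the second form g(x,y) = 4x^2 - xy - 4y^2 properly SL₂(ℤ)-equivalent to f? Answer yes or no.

D₁ = 65, D₂ = 65
river cycle of f (length 6): (2, 7, -2), (-2, 5, 5), (5, 5, -2), (-2, 7, 2), (2, 5, -5), (-5, 5, 2)
river cycle of g (length 6): (-4, 1, 4), (4, 7, -1), (-1, 7, 4), (4, 1, -4), (-4, 7, 1), (1, 7, -4)
cycles differ ⇒ inequivalent

no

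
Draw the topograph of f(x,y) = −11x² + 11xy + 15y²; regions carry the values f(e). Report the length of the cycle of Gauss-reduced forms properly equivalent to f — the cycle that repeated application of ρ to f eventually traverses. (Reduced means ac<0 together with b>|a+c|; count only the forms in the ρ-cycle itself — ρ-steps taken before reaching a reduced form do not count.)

D = 781, ⌊√D⌋ = 27
river: ρ → (15,19,-7)
river: ρ → (-7,23,9)
river: ρ → (9,13,-17)
river: ρ → (-17,21,5)
river: ρ → (5,19,-21)
river: ρ → (-21,23,3)
river: ρ → (3,25,-13)
river: ρ → (-13,27,1)
river: ρ → (1,27,-13)
river: ρ → (-13,25,3)
river: ρ → (3,23,-21)
river: ρ → (-21,19,5)
river: ρ → (5,21,-17)
river: ρ → (-17,13,9)
river: ρ → (9,23,-7)
river: ρ → (-7,19,15)
river: ρ → (15,11,-11)
river: ρ → (-11,11,15)
ρ-cycle length = 18 (tail of 0 descent steps not counted)

18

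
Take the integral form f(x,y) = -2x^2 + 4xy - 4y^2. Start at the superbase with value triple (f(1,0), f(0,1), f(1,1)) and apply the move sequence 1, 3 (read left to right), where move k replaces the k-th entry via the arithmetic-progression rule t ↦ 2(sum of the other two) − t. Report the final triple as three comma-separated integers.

start (-2,-4,-2) = (f(1,0),f(0,1),f(1,1))
replace slot 1: 2·((-4)+(-2)) − (-2) = -10 → (-10,-4,-2)
replace slot 3: 2·((-10)+(-4)) − (-2) = -26 → (-10,-4,-26)

-10,-4,-26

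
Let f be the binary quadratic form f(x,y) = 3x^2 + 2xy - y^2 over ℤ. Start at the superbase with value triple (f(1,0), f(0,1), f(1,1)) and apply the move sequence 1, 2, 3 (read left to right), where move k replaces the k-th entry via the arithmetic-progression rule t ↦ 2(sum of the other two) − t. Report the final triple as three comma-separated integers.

start (3,-1,4) = (f(1,0),f(0,1),f(1,1))
replace slot 1: 2·((-1)+4) − 3 = 3 → (3,-1,4)
replace slot 2: 2·(3+4) − (-1) = 15 → (3,15,4)
replace slot 3: 2·(3+15) − 4 = 32 → (3,15,32)

3,15,32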